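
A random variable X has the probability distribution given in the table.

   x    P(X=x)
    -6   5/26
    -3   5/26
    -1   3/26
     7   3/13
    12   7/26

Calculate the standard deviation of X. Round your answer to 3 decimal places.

E[X] = 3, E[X²] = 765/13
Var(X) = E[X²] − (E[X])² = 765/13 − 9 = 648/13
SD(X) = √(648/13) ≈ 7.060

7.060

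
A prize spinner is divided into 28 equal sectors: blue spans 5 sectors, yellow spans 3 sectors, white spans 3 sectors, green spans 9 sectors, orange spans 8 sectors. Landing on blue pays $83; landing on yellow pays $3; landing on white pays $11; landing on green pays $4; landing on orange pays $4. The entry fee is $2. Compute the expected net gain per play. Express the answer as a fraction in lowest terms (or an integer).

67/4 dollars

E[payout] = (5/28)·83 + (3/28)·3 + (3/28)·11 + (9/28)·4 + (8/28)·4 = 75/4
Expected profit = 75/4 − 2 = 67/4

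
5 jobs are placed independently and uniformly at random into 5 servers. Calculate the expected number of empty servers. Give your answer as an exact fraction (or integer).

1024/625

Let Xⱼ=1 if server j is empty. P(Xⱼ=1) = ((5-1)/5)^5 = 1024/3125.
By linearity, E[#empty] = 5·1024/3125 = 1024/625.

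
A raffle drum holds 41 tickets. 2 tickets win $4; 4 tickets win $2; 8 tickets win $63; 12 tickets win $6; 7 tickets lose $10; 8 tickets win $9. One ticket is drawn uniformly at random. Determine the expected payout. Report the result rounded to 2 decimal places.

E[payout] = (2/41)·4 + (4/41)·2 + (8/41)·63 + (12/41)·6 + (7/41)·(-10) + (8/41)·9 = 594/41
≈ $14.49

$14.49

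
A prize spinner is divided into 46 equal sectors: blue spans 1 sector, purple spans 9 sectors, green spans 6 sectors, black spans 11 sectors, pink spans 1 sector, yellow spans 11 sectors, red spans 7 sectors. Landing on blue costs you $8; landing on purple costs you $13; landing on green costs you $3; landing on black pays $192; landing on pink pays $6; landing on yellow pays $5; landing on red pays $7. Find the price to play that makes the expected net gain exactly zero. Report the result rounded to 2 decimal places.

$45.20

E[payout] = (1/46)·(-8) + (9/46)·(-13) + (6/46)·(-3) + (11/46)·192 + (1/46)·6 + (11/46)·5 + (7/46)·7 = 2079/46
Fair fee = E[payout] = 2079/46 ≈ $45.20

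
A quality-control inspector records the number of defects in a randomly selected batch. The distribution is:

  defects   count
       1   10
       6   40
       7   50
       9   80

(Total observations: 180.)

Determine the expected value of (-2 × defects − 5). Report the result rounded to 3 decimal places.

Total = 180, so P(defects=1) = 10/180, etc.
E[-2x-5] = (1/18)·(-7) + (2/9)·(-17) + (5/18)·(-19) + (4/9)·(-23)
     = -59/3 ≈ -19.667

-19.667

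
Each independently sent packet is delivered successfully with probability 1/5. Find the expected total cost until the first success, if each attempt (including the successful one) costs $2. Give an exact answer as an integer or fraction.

E[#attempts] = 1/p = 5; E[cost] = 2·5 = 10.

$10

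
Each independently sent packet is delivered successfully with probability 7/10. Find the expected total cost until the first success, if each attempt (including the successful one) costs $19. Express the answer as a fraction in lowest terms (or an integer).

E[#attempts] = 1/p = 10/7; E[cost] = 19·10/7 = 190/7.

190/7 dollars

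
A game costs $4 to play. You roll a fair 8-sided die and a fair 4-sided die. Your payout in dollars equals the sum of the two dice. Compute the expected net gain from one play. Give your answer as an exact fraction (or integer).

Distribution of the sum of the two dice: 2 w.p. 1/32, 3 w.p. 1/16, 4 w.p. 3/32, 5 w.p. 1/8, 6 w.p. 1/8, 7 w.p. 1/8, …
E[payout] = (1/32)·2 + (1/16)·3 + (3/32)·4 + (1/8)·5 + (1/8)·6 + (1/8)·7 + (1/8)·8 + (1/8)·9 + (3/32)·10 + (1/16)·11 + (1/32)·12 = 7
Expected profit = 7 − 4 = 3

$3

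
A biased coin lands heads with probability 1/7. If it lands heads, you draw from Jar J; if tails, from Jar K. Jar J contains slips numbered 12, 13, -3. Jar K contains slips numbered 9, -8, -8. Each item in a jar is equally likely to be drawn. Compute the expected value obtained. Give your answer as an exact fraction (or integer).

-20/21

E[X | Jar J] = (12 + 13 − 3)/3 = 22/3
E[X | Jar K] = (9 − 8 − 8)/3 = -7/3
E[X] = (1/7)·22/3 + (6/7)·(-7/3) = -20/21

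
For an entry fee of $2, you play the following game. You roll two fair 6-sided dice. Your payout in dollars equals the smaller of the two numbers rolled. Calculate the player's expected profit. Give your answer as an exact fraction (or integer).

Distribution of the smaller of the two numbers rolled: 1 w.p. 11/36, 2 w.p. 1/4, 3 w.p. 7/36, 4 w.p. 5/36, 5 w.p. 1/12, 6 w.p. 1/36
E[payout] = (11/36)·1 + (1/4)·2 + (7/36)·3 + (5/36)·4 + (1/12)·5 + (1/36)·6 = 91/36
Expected profit = 91/36 − 2 = 19/36

19/36 dollars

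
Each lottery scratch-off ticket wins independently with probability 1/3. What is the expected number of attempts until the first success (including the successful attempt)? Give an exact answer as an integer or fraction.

3

For a geometric distribution, E[trials] = 1/p = 1/(1/3) = 3.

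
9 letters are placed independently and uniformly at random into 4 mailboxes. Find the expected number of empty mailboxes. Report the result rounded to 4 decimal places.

0.3003

Let Xⱼ=1 if mailbox j is empty. P(Xⱼ=1) = ((4-1)/4)^9 = 19683/262144.
By linearity, E[#empty] = 4·19683/262144 = 19683/65536.
≈ 0.3003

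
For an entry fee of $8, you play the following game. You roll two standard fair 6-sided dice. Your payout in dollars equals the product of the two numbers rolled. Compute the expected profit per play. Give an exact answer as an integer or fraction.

Distribution of the product of the two numbers rolled: 1 w.p. 1/36, 2 w.p. 1/18, 3 w.p. 1/18, 4 w.p. 1/12, 5 w.p. 1/18, 6 w.p. 1/9, …
E[payout] = (1/36)·1 + (1/18)·2 + (1/18)·3 + (1/12)·4 + (1/18)·5 + (1/9)·6 + (1/18)·8 + (1/36)·9 + (1/18)·10 + (1/9)·12 + (1/18)·15 + (1/36)·16 + (1/18)·18 + (1/18)·20 + (1/18)·24 + (1/36)·25 + (1/18)·30 + (1/36)·36 = 49/4
Expected profit = 49/4 − 8 = 17/4

17/4 dollars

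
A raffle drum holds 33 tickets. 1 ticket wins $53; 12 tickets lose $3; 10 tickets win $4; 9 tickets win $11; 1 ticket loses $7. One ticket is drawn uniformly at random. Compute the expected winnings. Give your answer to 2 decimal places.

E[payout] = (1/33)·53 + (12/33)·(-3) + (10/33)·4 + (9/33)·11 + (1/33)·(-7) = 149/33
≈ $4.52

$4.52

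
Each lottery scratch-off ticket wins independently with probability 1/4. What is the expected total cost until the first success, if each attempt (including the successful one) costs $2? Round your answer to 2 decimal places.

$8.00

E[#attempts] = 1/p = 4; E[cost] = 2·4 = 8.
≈ 8.00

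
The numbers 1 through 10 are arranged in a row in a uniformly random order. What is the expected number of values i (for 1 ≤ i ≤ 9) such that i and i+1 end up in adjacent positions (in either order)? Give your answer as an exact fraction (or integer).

For each i ∈ {1,…,9}, let Xᵢ = 1 if i and i+1 are adjacent. P(Xᵢ=1) = 2·(10−1)!/10! = 2/10.
By linearity, E[ΣXᵢ] = (9)·(2/10) = 9/5.

9/5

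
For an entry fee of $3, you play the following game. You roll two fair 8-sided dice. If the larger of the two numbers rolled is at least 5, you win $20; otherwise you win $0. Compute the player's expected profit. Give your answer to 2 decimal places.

E[payout] = (1/4)·0 + (3/4)·20 = 15
Expected profit = 15 − 3 = 12 ≈ $12.00

$12.00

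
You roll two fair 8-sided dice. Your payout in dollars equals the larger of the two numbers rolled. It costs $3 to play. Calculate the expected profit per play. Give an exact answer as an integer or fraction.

Distribution of the larger of the two numbers rolled: 1 w.p. 1/64, 2 w.p. 3/64, 3 w.p. 5/64, 4 w.p. 7/64, 5 w.p. 9/64, 6 w.p. 11/64, …
E[payout] = (1/64)·1 + (3/64)·2 + (5/64)·3 + (7/64)·4 + (9/64)·5 + (11/64)·6 + (13/64)·7 + (15/64)·8 = 93/16
Expected profit = 93/16 − 3 = 45/16

45/16 dollars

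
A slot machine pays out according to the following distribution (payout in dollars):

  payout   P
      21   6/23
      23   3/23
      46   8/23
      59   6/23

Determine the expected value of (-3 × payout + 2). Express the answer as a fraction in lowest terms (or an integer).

E[-3x+2] = (6/23)·(-61) + (3/23)·(-67) + (8/23)·(-136) + (6/23)·(-175)
     = -2705/23

-2705/23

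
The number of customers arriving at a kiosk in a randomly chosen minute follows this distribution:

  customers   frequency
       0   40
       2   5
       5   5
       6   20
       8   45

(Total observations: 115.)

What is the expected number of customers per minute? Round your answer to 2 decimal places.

Total = 115, so P(customers=0) = 40/115, etc.
E[X] = (8/23)·0 + (1/23)·2 + (1/23)·5 + (4/23)·6 + (9/23)·8
     = 103/23 ≈ 4.48

4.48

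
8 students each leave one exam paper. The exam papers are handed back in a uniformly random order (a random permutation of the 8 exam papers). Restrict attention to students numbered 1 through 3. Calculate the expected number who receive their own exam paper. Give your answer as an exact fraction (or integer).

3/8

Let Xᵢ = 1 if person i gets their own exam paper. For each i, P(Xᵢ=1) = 1/8.
By linearity of expectation, E[X₁+…+X_3] = 3·(1/8) = 3/8.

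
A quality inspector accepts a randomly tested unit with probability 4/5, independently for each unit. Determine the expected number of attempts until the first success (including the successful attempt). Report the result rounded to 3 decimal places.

1.250

For a geometric distribution, E[trials] = 1/p = 1/(4/5) = 5/4.
≈ 1.250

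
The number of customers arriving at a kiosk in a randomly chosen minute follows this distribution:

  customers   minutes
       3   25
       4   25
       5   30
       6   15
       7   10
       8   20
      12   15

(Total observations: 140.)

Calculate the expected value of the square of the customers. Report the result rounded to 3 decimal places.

41.750

Total = 140, so P(customers=3) = 25/140, etc.
E[X²] = (5/28)·9 + (5/28)·16 + (3/14)·25 + (3/28)·36 + (1/14)·49 + (1/7)·64 + (3/28)·144
     = 167/4 ≈ 41.750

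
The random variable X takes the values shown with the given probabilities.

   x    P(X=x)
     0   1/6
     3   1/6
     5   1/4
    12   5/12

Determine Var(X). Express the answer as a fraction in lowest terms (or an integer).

355/16

E[X] = (1/6)·0 + (1/6)·3 + (1/4)·5 + (5/12)·12 = 27/4
E[X²] = (1/6)·0 + (1/6)·9 + (1/4)·25 + (5/12)·144 = 271/4
Var(X) = 271/4 − (27/4)² = 355/16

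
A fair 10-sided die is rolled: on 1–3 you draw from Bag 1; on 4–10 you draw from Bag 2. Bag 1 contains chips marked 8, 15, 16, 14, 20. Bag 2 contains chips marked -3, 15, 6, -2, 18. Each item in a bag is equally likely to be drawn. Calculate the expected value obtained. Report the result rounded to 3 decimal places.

E[X | Bag 1] = (8 + 15 + 16 + 14 + 20)/5 = 73/5
E[X | Bag 2] = (-3 + 15 + 6 − 2 + 18)/5 = 34/5
E[X] = (3/10)·73/5 + (7/10)·34/5 = 457/50 ≈ 9.140

9.140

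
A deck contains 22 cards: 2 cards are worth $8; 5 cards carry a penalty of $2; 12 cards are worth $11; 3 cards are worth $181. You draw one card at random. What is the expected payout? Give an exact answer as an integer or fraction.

E[payout] = (2/22)·8 + (5/22)·(-2) + (12/22)·11 + (3/22)·181 = 681/22

681/22 dollars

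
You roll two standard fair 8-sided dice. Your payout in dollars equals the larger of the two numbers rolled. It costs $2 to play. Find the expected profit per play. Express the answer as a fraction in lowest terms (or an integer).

61/16 dollars

Distribution of the larger of the two numbers rolled: 1 w.p. 1/64, 2 w.p. 3/64, 3 w.p. 5/64, 4 w.p. 7/64, 5 w.p. 9/64, 6 w.p. 11/64, …
E[payout] = (1/64)·1 + (3/64)·2 + (5/64)·3 + (7/64)·4 + (9/64)·5 + (11/64)·6 + (13/64)·7 + (15/64)·8 = 93/16
Expected profit = 93/16 − 2 = 61/16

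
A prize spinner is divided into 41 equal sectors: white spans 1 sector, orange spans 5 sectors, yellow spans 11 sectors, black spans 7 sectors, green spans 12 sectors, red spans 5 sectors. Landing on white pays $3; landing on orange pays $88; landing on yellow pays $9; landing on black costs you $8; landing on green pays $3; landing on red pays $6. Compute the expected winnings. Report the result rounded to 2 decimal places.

$13.46

E[payout] = (1/41)·3 + (5/41)·88 + (11/41)·9 + (7/41)·(-8) + (12/41)·3 + (5/41)·6 = 552/41
≈ $13.46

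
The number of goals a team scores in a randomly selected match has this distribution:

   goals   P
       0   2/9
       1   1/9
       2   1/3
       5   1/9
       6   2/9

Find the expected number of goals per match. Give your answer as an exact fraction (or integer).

8/3

E[X] = (2/9)·0 + (1/9)·1 + (1/3)·2 + (1/9)·5 + (2/9)·6
     = 8/3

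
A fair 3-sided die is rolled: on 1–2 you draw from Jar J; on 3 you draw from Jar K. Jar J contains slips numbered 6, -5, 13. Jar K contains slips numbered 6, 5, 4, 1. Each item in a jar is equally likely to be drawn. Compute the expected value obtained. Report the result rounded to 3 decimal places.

E[X | Jar J] = (6 − 5 + 13)/3 = 14/3
E[X | Jar K] = (6 + 5 + 4 + 1)/4 = 4
E[X] = (2/3)·14/3 + (1/3)·4 = 40/9 ≈ 4.444

4.444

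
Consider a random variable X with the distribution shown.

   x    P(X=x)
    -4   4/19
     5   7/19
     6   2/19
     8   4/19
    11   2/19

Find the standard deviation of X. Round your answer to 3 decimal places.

E[X] = 85/19, E[X²] = 809/19
Var(X) = E[X²] − (E[X])² = 809/19 − 7225/361 = 8146/361
SD(X) = √(8146/361) ≈ 4.750

4.750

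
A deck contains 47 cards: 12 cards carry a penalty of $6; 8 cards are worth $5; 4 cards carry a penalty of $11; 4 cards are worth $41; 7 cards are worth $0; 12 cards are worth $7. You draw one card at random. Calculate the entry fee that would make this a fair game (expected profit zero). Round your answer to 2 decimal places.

$3.66

E[payout] = (12/47)·(-6) + (8/47)·5 + (4/47)·(-11) + (4/47)·41 + (7/47)·0 + (12/47)·7 = 172/47
Fair fee = E[payout] = 172/47 ≈ $3.66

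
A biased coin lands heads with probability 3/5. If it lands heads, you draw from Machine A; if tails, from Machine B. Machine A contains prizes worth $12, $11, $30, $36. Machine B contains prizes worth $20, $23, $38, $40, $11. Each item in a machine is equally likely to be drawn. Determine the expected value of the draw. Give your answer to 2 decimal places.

E[X | Machine A] = (12 + 11 + 30 + 36)/4 = 89/4
E[X | Machine B] = (20 + 23 + 38 + 40 + 11)/5 = 132/5
E[X] = (3/5)·89/4 + (2/5)·132/5 = 2391/100 ≈ 23.91

$23.91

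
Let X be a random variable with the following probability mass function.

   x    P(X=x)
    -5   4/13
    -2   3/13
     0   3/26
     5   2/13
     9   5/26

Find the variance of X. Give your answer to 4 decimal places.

E[X] = (4/13)·(-5) + (3/13)·(-2) + (3/26)·0 + (2/13)·5 + (5/26)·9 = 1/2
E[X²] = (4/13)·25 + (3/13)·4 + (3/26)·0 + (2/13)·25 + (5/26)·81 = 729/26
Var(X) = 729/26 − (1/2)² = 1445/52 ≈ 27.7885

27.7885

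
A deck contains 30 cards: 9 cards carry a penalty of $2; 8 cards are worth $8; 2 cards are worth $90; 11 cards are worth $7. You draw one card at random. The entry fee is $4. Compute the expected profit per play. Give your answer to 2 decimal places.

E[payout] = (9/30)·(-2) + (8/30)·8 + (2/30)·90 + (11/30)·7 = 101/10
Expected profit = 101/10 − 4 = 61/10 ≈ $6.10

$6.10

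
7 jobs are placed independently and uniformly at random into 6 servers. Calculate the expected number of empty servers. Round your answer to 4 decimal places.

Let Xⱼ=1 if server j is empty. P(Xⱼ=1) = ((6-1)/6)^7 = 78125/279936.
By linearity, E[#empty] = 6·78125/279936 = 78125/46656.
≈ 1.6745

1.6745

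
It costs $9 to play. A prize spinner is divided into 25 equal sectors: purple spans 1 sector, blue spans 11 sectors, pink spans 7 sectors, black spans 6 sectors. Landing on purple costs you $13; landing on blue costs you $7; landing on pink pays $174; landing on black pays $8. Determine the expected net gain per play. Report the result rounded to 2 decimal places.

$38.04

E[payout] = (1/25)·(-13) + (11/25)·(-7) + (7/25)·174 + (6/25)·8 = 1176/25
Expected profit = 1176/25 − 9 = 951/25 ≈ $38.04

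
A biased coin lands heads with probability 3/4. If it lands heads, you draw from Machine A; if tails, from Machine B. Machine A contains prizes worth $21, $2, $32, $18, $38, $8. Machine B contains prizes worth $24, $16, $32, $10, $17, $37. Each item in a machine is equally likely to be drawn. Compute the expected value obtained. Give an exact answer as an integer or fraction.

493/24 dollars

E[X | Machine A] = (21 + 2 + 32 + 18 + 38 + 8)/6 = 119/6
E[X | Machine B] = (24 + 16 + 32 + 10 + 17 + 37)/6 = 68/3
E[X] = (3/4)·119/6 + (1/4)·68/3 = 493/24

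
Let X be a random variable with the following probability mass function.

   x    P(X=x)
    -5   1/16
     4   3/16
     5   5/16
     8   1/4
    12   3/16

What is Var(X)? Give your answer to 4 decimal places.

16.3125

E[X] = (1/16)·(-5) + (3/16)·4 + (5/16)·5 + (1/4)·8 + (3/16)·12 = 25/4
E[X²] = (1/16)·25 + (3/16)·16 + (5/16)·25 + (1/4)·64 + (3/16)·144 = 443/8
Var(X) = 443/8 − (25/4)² = 261/16 ≈ 16.3125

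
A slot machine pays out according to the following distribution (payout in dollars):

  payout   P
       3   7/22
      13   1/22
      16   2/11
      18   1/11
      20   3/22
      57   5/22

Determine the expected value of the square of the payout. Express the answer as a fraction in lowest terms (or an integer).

1759/2

E[X²] = (7/22)·9 + (1/22)·169 + (2/11)·256 + (1/11)·324 + (3/22)·400 + (5/22)·3249
     = 1759/2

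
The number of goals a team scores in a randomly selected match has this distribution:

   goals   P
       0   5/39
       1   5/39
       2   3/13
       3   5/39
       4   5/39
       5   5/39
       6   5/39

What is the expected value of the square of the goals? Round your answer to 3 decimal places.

12.077

E[X²] = (5/39)·0 + (5/39)·1 + (3/13)·4 + (5/39)·9 + (5/39)·16 + (5/39)·25 + (5/39)·36
     = 157/13 ≈ 12.077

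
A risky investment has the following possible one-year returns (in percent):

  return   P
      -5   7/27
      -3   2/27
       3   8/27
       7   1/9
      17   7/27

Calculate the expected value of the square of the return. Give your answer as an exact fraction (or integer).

2435/27

E[X²] = (7/27)·25 + (2/27)·9 + (8/27)·9 + (1/9)·49 + (7/27)·289
     = 2435/27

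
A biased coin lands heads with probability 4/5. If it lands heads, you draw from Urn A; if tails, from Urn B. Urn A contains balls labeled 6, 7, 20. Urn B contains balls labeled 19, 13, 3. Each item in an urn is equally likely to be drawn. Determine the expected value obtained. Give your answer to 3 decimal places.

11.133

E[X | Urn A] = (6 + 7 + 20)/3 = 11
E[X | Urn B] = (19 + 13 + 3)/3 = 35/3
E[X] = (4/5)·11 + (1/5)·35/3 = 167/15 ≈ 11.133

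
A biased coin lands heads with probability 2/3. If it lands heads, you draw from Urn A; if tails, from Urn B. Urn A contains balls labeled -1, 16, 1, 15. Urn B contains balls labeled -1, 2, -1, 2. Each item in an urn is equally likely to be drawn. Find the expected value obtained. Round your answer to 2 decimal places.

5.33

E[X | Urn A] = (-1 + 16 + 1 + 15)/4 = 31/4
E[X | Urn B] = (-1 + 2 − 1 + 2)/4 = 1/2
E[X] = (2/3)·31/4 + (1/3)·1/2 = 16/3 ≈ 5.33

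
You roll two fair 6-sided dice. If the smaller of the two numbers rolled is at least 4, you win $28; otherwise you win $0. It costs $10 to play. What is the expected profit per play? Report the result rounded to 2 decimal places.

-$3.00

E[payout] = (3/4)·0 + (1/4)·28 = 7
Expected profit = 7 − 10 = -3 ≈ -$3.00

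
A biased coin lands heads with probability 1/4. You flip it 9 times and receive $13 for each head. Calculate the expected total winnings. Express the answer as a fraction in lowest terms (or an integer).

E[#heads] = 9·1/4 = 9/4 (linearity over flips).
E[winnings] = 13·9/4 = 117/4.

117/4 dollars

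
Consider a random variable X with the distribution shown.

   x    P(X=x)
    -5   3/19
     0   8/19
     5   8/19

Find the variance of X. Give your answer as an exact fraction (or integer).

E[X] = (3/19)·(-5) + (8/19)·0 + (8/19)·5 = 25/19
E[X²] = (3/19)·25 + (8/19)·0 + (8/19)·25 = 275/19
Var(X) = 275/19 − (25/19)² = 4600/361

4600/361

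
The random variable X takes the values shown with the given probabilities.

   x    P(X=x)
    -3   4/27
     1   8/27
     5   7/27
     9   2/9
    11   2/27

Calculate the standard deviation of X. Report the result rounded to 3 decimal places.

E[X] = 107/27, E[X²] = 947/27
Var(X) = E[X²] − (E[X])² = 947/27 − 11449/729 = 14120/729
SD(X) = √(14120/729) ≈ 4.401

4.401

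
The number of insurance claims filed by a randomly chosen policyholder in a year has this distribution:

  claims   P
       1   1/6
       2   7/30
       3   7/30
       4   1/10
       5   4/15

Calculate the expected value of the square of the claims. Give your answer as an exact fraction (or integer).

172/15

E[X²] = (1/6)·1 + (7/30)·4 + (7/30)·9 + (1/10)·16 + (4/15)·25
     = 172/15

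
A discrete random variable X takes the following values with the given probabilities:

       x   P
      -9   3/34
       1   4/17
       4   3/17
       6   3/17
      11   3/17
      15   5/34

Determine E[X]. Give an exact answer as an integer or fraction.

91/17

E[X] = (3/34)·(-9) + (4/17)·1 + (3/17)·4 + (3/17)·6 + (3/17)·11 + (5/34)·15
     = 91/17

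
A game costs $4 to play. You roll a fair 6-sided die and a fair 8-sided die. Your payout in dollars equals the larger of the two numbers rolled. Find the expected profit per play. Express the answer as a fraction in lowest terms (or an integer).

59/48 dollars

Distribution of the larger of the two numbers rolled: 1 w.p. 1/48, 2 w.p. 1/16, 3 w.p. 5/48, 4 w.p. 7/48, 5 w.p. 3/16, 6 w.p. 11/48, …
E[payout] = (1/48)·1 + (1/16)·2 + (5/48)·3 + (7/48)·4 + (3/16)·5 + (11/48)·6 + (1/8)·7 + (1/8)·8 = 251/48
Expected profit = 251/48 − 4 = 59/48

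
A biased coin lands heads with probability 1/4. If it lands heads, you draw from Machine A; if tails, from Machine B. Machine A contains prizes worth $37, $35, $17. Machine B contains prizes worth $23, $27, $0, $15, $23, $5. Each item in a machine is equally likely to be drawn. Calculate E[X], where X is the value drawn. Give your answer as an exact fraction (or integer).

457/24 dollars

E[X | Machine A] = (37 + 35 + 17)/3 = 89/3
E[X | Machine B] = (23 + 27 + 0 + 15 + 23 + 5)/6 = 31/2
E[X] = (1/4)·89/3 + (3/4)·31/2 = 457/24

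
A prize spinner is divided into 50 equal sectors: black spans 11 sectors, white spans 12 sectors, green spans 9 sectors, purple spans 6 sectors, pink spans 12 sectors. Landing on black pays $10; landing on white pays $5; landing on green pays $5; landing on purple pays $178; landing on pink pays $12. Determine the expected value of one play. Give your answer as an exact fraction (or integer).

1427/50 dollars

E[payout] = (11/50)·10 + (12/50)·5 + (9/50)·5 + (6/50)·178 + (12/50)·12 = 1427/50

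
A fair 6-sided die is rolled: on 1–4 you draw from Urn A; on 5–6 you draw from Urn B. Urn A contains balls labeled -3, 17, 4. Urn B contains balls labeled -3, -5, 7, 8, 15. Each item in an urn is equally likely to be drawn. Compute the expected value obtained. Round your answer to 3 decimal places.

E[X | Urn A] = (-3 + 17 + 4)/3 = 6
E[X | Urn B] = (-3 − 5 + 7 + 8 + 15)/5 = 22/5
E[X] = (2/3)·6 + (1/3)·22/5 = 82/15 ≈ 5.467

5.467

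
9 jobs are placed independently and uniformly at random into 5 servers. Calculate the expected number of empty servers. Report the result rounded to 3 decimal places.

0.671

Let Xⱼ=1 if server j is empty. P(Xⱼ=1) = ((5-1)/5)^9 = 262144/1953125.
By linearity, E[#empty] = 5·262144/1953125 = 262144/390625.
≈ 0.671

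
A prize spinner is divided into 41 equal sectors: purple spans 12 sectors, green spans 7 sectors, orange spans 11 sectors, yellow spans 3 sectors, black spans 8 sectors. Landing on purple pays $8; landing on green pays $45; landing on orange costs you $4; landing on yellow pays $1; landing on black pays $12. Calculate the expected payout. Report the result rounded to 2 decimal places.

E[payout] = (12/41)·8 + (7/41)·45 + (11/41)·(-4) + (3/41)·1 + (8/41)·12 = 466/41
≈ $11.37

$11.37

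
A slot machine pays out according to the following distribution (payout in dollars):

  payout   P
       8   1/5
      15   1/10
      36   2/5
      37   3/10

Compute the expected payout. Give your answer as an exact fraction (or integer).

143/5 dollars

E[X] = (1/5)·8 + (1/10)·15 + (2/5)·36 + (3/10)·37
     = 143/5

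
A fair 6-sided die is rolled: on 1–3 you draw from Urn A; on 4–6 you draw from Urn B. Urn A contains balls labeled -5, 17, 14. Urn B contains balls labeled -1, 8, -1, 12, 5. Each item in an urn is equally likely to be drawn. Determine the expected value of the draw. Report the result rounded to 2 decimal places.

E[X | Urn A] = (-5 + 17 + 14)/3 = 26/3
E[X | Urn B] = (-1 + 8 − 1 + 12 + 5)/5 = 23/5
E[X] = (1/2)·26/3 + (1/2)·23/5 = 199/30 ≈ 6.63

6.63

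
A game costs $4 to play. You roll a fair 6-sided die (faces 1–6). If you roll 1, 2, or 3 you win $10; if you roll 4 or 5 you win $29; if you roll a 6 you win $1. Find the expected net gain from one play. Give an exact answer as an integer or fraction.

E[payout] = (1/6)·1 + (1/2)·10 + (1/3)·29 = 89/6
Expected profit = 89/6 − 4 = 65/6

65/6 dollars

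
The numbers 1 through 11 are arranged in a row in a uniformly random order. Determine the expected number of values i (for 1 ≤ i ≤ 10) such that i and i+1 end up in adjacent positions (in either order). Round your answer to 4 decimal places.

For each i ∈ {1,…,10}, let Xᵢ = 1 if i and i+1 are adjacent. P(Xᵢ=1) = 2·(11−1)!/11! = 2/11.
By linearity, E[ΣXᵢ] = (10)·(2/11) = 20/11.
≈ 1.8182

1.8182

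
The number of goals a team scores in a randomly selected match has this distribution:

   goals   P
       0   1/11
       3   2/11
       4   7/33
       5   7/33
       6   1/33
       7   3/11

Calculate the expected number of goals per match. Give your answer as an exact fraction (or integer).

50/11

E[X] = (1/11)·0 + (2/11)·3 + (7/33)·4 + (7/33)·5 + (1/33)·6 + (3/11)·7
     = 50/11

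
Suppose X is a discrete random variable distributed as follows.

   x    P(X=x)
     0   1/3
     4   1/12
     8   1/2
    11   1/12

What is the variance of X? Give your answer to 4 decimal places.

15.8542

E[X] = (1/3)·0 + (1/12)·4 + (1/2)·8 + (1/12)·11 = 21/4
E[X²] = (1/3)·0 + (1/12)·16 + (1/2)·64 + (1/12)·121 = 521/12
Var(X) = 521/12 − (21/4)² = 761/48 ≈ 15.8542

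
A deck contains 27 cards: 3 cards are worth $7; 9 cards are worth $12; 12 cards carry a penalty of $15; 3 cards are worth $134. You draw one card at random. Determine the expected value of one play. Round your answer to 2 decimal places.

$13.00

E[payout] = (3/27)·7 + (9/27)·12 + (12/27)·(-15) + (3/27)·134 = 13
≈ $13.00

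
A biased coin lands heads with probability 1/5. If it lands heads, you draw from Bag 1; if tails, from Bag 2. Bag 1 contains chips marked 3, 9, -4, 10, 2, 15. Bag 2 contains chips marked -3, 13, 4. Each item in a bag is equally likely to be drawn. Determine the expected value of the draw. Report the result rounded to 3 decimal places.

4.900

E[X | Bag 1] = (3 + 9 − 4 + 10 + 2 + 15)/6 = 35/6
E[X | Bag 2] = (-3 + 13 + 4)/3 = 14/3
E[X] = (1/5)·35/6 + (4/5)·14/3 = 49/10 ≈ 4.900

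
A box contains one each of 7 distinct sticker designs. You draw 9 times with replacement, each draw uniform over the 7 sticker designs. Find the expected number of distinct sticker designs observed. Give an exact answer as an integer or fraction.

30275911/5764801

Let Xⱼ=1 if type j appears at least once. P(Xⱼ=1) = 1 − ((7−1)/7)^9 = 30275911/40353607.
E[#distinct] = 7·30275911/40353607 = 30275911/5764801.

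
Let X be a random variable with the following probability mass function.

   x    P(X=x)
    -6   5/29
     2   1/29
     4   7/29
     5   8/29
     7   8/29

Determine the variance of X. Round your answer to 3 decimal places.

19.662

E[X] = (5/29)·(-6) + (1/29)·2 + (7/29)·4 + (8/29)·5 + (8/29)·7 = 96/29
E[X²] = (5/29)·36 + (1/29)·4 + (7/29)·16 + (8/29)·25 + (8/29)·49 = 888/29
Var(X) = 888/29 − (96/29)² = 16536/841 ≈ 19.662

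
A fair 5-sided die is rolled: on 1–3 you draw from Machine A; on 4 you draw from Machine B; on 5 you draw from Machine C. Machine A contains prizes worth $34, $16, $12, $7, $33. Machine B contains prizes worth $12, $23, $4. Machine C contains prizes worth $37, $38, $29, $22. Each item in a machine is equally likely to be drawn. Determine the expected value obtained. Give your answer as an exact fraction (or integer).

E[X | Machine A] = (34 + 16 + 12 + 7 + 33)/5 = 102/5
E[X | Machine B] = (12 + 23 + 4)/3 = 13
E[X | Machine C] = (37 + 38 + 29 + 22)/4 = 63/2
E[X] = (3/5)·102/5 + (1/5)·13 + (1/5)·63/2 = 1057/50

1057/50 dollars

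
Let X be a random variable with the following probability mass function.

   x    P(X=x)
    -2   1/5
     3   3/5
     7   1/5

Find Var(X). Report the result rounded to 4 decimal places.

E[X] = (1/5)·(-2) + (3/5)·3 + (1/5)·7 = 14/5
E[X²] = (1/5)·4 + (3/5)·9 + (1/5)·49 = 16
Var(X) = 16 − (14/5)² = 204/25 ≈ 8.1600

8.1600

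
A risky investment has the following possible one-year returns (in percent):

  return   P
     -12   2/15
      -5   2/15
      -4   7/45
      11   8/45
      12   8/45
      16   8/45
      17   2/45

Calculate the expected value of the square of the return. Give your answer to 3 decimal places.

130.489

E[X²] = (2/15)·144 + (2/15)·25 + (7/45)·16 + (8/45)·121 + (8/45)·144 + (8/45)·256 + (2/45)·289
     = 5872/45 ≈ 130.489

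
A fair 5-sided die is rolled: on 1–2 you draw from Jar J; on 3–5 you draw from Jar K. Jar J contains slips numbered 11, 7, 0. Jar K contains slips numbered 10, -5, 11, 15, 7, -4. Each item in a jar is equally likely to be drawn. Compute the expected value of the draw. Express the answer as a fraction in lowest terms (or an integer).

29/5

E[X | Jar J] = (11 + 7 + 0)/3 = 6
E[X | Jar K] = (10 − 5 + 11 + 15 + 7 − 4)/6 = 17/3
E[X] = (2/5)·6 + (3/5)·17/3 = 29/5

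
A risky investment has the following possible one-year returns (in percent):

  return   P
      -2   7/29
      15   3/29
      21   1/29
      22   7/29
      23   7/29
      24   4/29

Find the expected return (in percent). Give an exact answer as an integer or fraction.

463/29

E[X] = (7/29)·(-2) + (3/29)·15 + (1/29)·21 + (7/29)·22 + (7/29)·23 + (4/29)·24
     = 463/29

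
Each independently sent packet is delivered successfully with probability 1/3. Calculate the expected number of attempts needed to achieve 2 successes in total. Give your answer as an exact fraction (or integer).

6

By linearity (sum of 2 independent geometric waits), E[trials] = 2/p = 2/(1/3) = 6.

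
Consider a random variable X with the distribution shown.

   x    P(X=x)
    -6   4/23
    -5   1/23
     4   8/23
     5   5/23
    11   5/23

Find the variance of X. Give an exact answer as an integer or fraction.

16732/529

E[X] = (4/23)·(-6) + (1/23)·(-5) + (8/23)·4 + (5/23)·5 + (5/23)·11 = 83/23
E[X²] = (4/23)·36 + (1/23)·25 + (8/23)·16 + (5/23)·25 + (5/23)·121 = 1027/23
Var(X) = 1027/23 − (83/23)² = 16732/529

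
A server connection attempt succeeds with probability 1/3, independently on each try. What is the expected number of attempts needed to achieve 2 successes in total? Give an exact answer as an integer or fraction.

By linearity (sum of 2 independent geometric waits), E[trials] = 2/p = 2/(1/3) = 6.

6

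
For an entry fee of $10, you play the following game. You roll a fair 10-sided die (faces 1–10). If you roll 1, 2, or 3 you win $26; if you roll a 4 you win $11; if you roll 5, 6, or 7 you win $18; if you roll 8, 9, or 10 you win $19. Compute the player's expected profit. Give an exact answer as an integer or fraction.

$10

E[payout] = (1/10)·11 + (3/10)·18 + (3/10)·19 + (3/10)·26 = 20
Expected profit = 20 − 10 = 10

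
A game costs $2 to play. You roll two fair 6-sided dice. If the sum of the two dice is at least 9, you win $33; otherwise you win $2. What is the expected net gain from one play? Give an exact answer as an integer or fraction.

155/18 dollars

E[payout] = (13/18)·2 + (5/18)·33 = 191/18
Expected profit = 191/18 − 2 = 155/18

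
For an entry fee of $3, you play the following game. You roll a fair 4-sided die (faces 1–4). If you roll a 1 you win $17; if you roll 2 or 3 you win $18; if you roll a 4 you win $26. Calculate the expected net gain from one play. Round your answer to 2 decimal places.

$16.75

E[payout] = (1/4)·17 + (1/2)·18 + (1/4)·26 = 79/4
Expected profit = 79/4 − 3 = 67/4 ≈ $16.75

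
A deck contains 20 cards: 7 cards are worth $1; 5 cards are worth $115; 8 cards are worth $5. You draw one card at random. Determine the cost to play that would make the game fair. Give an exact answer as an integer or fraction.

E[payout] = (7/20)·1 + (5/20)·115 + (8/20)·5 = 311/10
Fair fee = E[payout] = 311/10

311/10 dollars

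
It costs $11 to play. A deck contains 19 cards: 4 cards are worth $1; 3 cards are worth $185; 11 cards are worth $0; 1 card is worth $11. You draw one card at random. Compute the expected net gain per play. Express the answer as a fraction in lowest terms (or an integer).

E[payout] = (4/19)·1 + (3/19)·185 + (11/19)·0 + (1/19)·11 = 30
Expected profit = 30 − 11 = 19

$19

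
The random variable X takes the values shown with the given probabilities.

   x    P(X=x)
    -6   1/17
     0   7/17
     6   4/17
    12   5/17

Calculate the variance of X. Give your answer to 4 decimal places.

E[X] = (1/17)·(-6) + (7/17)·0 + (4/17)·6 + (5/17)·12 = 78/17
E[X²] = (1/17)·36 + (7/17)·0 + (4/17)·36 + (5/17)·144 = 900/17
Var(X) = 900/17 − (78/17)² = 9216/289 ≈ 31.8893

31.8893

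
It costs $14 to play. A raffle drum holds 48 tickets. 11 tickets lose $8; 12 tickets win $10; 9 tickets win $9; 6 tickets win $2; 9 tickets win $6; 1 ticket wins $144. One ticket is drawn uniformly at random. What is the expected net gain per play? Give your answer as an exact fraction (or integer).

E[payout] = (11/48)·(-8) + (12/48)·10 + (9/48)·9 + (6/48)·2 + (9/48)·6 + (1/48)·144 = 323/48
Expected profit = 323/48 − 14 = -349/48

-349/48 dollars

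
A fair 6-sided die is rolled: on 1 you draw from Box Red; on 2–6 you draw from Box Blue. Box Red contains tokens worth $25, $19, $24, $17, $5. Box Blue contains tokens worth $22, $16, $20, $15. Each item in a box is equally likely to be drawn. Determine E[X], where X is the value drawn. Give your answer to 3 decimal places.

E[X | Box Red] = (25 + 19 + 24 + 17 + 5)/5 = 18
E[X | Box Blue] = (22 + 16 + 20 + 15)/4 = 73/4
E[X] = (1/6)·18 + (5/6)·73/4 = 437/24 ≈ 18.208

$18.208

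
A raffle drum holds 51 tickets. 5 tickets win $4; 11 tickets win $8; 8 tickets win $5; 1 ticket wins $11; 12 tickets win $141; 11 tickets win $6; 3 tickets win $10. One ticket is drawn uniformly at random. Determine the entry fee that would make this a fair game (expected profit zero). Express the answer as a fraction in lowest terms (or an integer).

649/17 dollars

E[payout] = (5/51)·4 + (11/51)·8 + (8/51)·5 + (1/51)·11 + (12/51)·141 + (11/51)·6 + (3/51)·10 = 649/17
Fair fee = E[payout] = 649/17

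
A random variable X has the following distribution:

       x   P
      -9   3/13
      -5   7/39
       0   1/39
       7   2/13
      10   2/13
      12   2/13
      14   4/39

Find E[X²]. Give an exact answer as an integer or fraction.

E[X²] = (3/13)·81 + (7/39)·25 + (1/39)·0 + (2/13)·49 + (2/13)·100 + (2/13)·144 + (4/39)·196
     = 3446/39

3446/39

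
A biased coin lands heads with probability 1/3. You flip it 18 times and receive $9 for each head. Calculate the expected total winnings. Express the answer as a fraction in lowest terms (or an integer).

$54

E[#heads] = 18·1/3 = 6 (linearity over flips).
E[winnings] = 9·6 = 54.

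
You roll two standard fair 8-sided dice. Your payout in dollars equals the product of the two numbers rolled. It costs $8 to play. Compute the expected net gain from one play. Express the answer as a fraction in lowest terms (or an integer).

Distribution of the product of the two numbers rolled: 1 w.p. 1/64, 2 w.p. 1/32, 3 w.p. 1/32, 4 w.p. 3/64, 5 w.p. 1/32, 6 w.p. 1/16, …
E[payout] = (1/64)·1 + (1/32)·2 + (1/32)·3 + (3/64)·4 + (1/32)·5 + (1/16)·6 + (1/32)·7 + (1/16)·8 + (1/64)·9 + (1/32)·10 + (1/16)·12 + (1/32)·14 + (1/32)·15 + (3/64)·16 + (1/32)·18 + (1/32)·20 + (1/32)·21 + (1/16)·24 + (1/64)·25 + (1/32)·28 + (1/32)·30 + (1/32)·32 + (1/32)·35 + (1/64)·36 + (1/32)·40 + (1/32)·42 + (1/32)·48 + (1/64)·49 + (1/32)·56 + (1/64)·64 = 81/4
Expected profit = 81/4 − 8 = 49/4

49/4 dollars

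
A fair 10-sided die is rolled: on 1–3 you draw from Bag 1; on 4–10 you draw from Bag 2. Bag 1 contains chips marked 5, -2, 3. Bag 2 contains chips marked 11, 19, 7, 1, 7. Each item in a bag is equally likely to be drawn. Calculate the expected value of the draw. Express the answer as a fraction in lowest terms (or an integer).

E[X | Bag 1] = (5 − 2 + 3)/3 = 2
E[X | Bag 2] = (11 + 19 + 7 + 1 + 7)/5 = 9
E[X] = (3/10)·2 + (7/10)·9 = 69/10

69/10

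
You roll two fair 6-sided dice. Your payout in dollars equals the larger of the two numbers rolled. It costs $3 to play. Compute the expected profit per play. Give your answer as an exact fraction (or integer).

Distribution of the larger of the two numbers rolled: 1 w.p. 1/36, 2 w.p. 1/12, 3 w.p. 5/36, 4 w.p. 7/36, 5 w.p. 1/4, 6 w.p. 11/36
E[payout] = (1/36)·1 + (1/12)·2 + (5/36)·3 + (7/36)·4 + (1/4)·5 + (11/36)·6 = 161/36
Expected profit = 161/36 − 3 = 53/36

53/36 dollars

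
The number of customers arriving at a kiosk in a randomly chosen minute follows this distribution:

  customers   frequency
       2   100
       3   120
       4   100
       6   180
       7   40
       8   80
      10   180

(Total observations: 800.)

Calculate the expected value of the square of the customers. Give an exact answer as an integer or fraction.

Total = 800, so P(customers=2) = 100/800, etc.
E[X²] = (1/8)·4 + (3/20)·9 + (1/8)·16 + (9/40)·36 + (1/20)·49 + (1/10)·64 + (9/40)·100
     = 433/10

433/10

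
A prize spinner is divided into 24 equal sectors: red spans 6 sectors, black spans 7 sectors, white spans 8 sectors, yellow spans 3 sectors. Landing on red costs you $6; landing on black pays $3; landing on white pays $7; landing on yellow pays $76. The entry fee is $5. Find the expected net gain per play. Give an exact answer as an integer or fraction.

E[payout] = (6/24)·(-6) + (7/24)·3 + (8/24)·7 + (3/24)·76 = 269/24
Expected profit = 269/24 − 5 = 149/24

149/24 dollars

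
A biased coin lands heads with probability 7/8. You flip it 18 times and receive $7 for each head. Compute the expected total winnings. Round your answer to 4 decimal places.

$110.2500

E[#heads] = 18·7/8 = 63/4 (linearity over flips).
E[winnings] = 7·63/4 = 441/4.
≈ 110.2500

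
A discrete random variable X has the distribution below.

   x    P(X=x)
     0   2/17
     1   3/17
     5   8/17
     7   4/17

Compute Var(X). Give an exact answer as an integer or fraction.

E[X] = (2/17)·0 + (3/17)·1 + (8/17)·5 + (4/17)·7 = 71/17
E[X²] = (2/17)·0 + (3/17)·1 + (8/17)·25 + (4/17)·49 = 399/17
Var(X) = 399/17 − (71/17)² = 1742/289

1742/289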